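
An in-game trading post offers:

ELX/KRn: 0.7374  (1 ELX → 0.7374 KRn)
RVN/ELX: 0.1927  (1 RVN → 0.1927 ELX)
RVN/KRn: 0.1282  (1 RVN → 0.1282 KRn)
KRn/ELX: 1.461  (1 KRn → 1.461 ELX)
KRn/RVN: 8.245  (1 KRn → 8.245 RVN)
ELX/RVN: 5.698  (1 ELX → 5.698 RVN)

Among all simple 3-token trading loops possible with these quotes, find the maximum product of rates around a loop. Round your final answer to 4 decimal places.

1.1716

ELX→KRn→RVN→ELX: 0.7374 × 8.245 × 0.1927 = 1.17159
ELX→RVN→KRn→ELX: 5.698 × 0.1282 × 1.461 = 1.06724
Maximum is ELX→KRn→RVN→ELX at 1.1716; arbitrage exists.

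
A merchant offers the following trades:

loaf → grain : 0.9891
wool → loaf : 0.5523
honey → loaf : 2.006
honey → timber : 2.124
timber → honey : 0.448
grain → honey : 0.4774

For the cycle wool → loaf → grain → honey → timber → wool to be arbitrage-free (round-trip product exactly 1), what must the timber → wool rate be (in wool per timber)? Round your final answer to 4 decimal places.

1.8053

Known legs of the cycle: 0.5523 × 0.9891 × 0.4774 × 2.124 = 0.553926537948168
For no arbitrage the full-cycle product must be 1, so the missing rate is 1 / 0.553926537948168 ≈ 1.805294.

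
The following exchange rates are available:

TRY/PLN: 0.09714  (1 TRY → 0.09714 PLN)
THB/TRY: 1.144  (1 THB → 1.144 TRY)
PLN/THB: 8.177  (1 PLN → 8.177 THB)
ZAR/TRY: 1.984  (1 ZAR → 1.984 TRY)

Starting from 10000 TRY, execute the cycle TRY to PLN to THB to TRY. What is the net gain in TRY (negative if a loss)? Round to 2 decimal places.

10000 TRY × 0.09714 = 971.4 PLN
971.4 PLN × 8.177 = 7943.1378 THB
7943.1378 THB × 1.144 = 9086.9496432 TRY
Net change: 9086.9496432 − 10000 = -913.0503568 TRY

-913.05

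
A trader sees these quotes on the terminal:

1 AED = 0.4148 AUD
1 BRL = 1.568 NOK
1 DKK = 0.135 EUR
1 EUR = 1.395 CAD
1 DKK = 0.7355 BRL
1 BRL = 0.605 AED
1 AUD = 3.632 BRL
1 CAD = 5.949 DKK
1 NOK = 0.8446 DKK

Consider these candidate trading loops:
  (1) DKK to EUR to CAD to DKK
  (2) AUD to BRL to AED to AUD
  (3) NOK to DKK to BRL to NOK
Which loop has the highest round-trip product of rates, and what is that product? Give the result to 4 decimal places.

1.1203

(1) 0.135 × 1.395 × 5.949 = 1.12035
(2) 3.632 × 0.605 × 0.4148 = 0.91146
(3) 0.8446 × 0.7355 × 1.568 = 0.97405
Highest is cycle (1) at 1.1203 (>1, arbitrage).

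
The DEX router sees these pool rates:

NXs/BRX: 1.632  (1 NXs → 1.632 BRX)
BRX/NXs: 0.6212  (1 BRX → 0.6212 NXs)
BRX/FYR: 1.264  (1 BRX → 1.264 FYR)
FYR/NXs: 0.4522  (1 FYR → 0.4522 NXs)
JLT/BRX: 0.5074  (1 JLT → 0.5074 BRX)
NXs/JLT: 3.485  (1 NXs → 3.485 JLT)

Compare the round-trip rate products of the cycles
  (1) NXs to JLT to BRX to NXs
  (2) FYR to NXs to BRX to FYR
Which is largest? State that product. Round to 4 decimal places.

(1) 3.485 × 0.5074 × 0.6212 = 1.09846
(2) 0.4522 × 1.632 × 1.264 = 0.93282
Highest is cycle (1) at 1.0985 (>1, arbitrage).

1.0985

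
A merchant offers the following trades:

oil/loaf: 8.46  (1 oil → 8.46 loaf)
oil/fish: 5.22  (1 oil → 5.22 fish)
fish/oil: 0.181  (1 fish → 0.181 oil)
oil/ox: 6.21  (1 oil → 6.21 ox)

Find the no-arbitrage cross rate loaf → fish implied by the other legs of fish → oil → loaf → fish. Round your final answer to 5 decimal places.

0.65306

Known legs of the cycle: 0.181 × 8.46 = 1.53126
For no arbitrage the full-cycle product must be 1, so the missing rate is 1 / 1.53126 ≈ 0.6530570.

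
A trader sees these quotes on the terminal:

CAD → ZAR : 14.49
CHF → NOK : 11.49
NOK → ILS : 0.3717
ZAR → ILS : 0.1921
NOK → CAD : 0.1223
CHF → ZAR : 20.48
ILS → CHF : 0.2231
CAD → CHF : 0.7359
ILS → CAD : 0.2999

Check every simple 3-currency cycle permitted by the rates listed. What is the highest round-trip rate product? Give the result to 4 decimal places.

1.0341

NOK→CAD→CHF→NOK: 0.1223 × 0.7359 × 11.49 = 1.03411
NOK→ILS→CHF→NOK: 0.3717 × 0.2231 × 11.49 = 0.95282
ZAR→ILS→CHF→ZAR: 0.1921 × 0.2231 × 20.48 = 0.87772
ZAR→ILS→CAD→ZAR: 0.1921 × 0.2999 × 14.49 = 0.83478
Maximum is NOK→CAD→CHF→NOK at 1.0341; arbitrage exists.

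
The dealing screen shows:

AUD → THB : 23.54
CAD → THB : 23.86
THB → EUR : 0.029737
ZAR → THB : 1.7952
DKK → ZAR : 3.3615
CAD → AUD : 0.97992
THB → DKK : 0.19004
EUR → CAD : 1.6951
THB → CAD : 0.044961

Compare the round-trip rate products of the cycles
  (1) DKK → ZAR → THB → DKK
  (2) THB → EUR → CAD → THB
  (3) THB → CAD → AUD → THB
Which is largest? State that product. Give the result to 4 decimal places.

1.2027

(1) 3.3615 × 1.7952 × 0.19004 = 1.14681
(2) 0.029737 × 1.6951 × 23.86 = 1.20272
(3) 0.044961 × 0.97992 × 23.54 = 1.03713
Highest is cycle (2) at 1.2027 (>1, arbitrage).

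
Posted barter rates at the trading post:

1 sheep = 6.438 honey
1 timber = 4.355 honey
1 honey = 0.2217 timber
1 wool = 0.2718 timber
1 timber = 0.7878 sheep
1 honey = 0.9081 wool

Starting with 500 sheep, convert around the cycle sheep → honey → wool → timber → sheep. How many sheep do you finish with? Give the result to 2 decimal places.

500 sheep × 6.438 = 3219 honey
3219 honey × 0.9081 = 2923.1739 wool
2923.1739 wool × 0.2718 = 794.51866602 timber
794.51866602 timber × 0.7878 = 625.921805090556 sheep

625.92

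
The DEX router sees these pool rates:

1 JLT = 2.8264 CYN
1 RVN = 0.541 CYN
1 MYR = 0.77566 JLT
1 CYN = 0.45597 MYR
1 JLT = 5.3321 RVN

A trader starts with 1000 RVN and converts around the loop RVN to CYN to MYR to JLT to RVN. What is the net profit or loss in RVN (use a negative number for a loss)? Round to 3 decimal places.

20.242

1000 RVN × 0.541 = 541 CYN
541 CYN × 0.45597 = 246.67977 MYR
246.67977 MYR × 0.77566 = 191.3396303982 JLT
191.3396303982 JLT × 5.3321 = 1020.24204324624222 RVN
Net change: 1020.24204324624222 − 1000 = 20.24204324624222 RVN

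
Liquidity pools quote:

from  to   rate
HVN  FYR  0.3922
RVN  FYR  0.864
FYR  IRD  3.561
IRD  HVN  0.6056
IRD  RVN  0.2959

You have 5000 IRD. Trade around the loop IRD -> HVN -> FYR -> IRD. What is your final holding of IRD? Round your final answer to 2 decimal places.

4228.98

5000 IRD × 0.6056 = 3028 HVN
3028 HVN × 0.3922 = 1187.5816 FYR
1187.5816 FYR × 3.561 = 4228.9780776 IRD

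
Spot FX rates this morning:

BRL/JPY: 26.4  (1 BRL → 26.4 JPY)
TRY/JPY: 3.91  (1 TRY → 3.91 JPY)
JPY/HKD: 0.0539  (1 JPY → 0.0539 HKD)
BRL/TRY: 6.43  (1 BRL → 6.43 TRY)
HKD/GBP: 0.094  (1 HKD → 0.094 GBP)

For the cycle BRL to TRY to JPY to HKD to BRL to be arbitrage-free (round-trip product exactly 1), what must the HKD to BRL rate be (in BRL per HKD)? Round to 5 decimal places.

0.73794

Known legs of the cycle: 6.43 × 3.91 × 0.0539 = 1.35511607
For no arbitrage the full-cycle product must be 1, so the missing rate is 1 / 1.35511607 ≈ 0.7379442.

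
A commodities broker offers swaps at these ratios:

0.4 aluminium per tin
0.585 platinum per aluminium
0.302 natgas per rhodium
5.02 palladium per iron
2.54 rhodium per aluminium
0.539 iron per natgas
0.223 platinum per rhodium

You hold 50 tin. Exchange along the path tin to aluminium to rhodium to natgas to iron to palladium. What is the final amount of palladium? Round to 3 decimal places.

50 tin × 0.4 = 20 aluminium
20 aluminium × 2.54 = 50.8 rhodium
50.8 rhodium × 0.302 = 15.3416 natgas
15.3416 natgas × 0.539 = 8.2691224 iron
8.2691224 iron × 5.02 = 41.510994448 palladium

41.511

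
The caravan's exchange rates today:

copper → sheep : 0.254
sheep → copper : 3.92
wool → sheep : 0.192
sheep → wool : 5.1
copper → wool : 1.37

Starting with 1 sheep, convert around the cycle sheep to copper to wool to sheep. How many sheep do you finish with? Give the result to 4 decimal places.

1.0311

1 sheep × 3.92 = 3.92 copper
3.92 copper × 1.37 = 5.3704 wool
5.3704 wool × 0.192 = 1.0311168 sheep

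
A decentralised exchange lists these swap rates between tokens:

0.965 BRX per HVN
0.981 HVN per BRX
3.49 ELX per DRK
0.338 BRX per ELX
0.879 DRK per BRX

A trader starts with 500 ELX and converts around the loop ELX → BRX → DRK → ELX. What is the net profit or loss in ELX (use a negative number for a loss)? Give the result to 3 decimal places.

18.443

500 ELX × 0.338 = 169 BRX
169 BRX × 0.879 = 148.551 DRK
148.551 DRK × 3.49 = 518.44299 ELX
Net change: 518.44299 − 500 = 18.44299 ELX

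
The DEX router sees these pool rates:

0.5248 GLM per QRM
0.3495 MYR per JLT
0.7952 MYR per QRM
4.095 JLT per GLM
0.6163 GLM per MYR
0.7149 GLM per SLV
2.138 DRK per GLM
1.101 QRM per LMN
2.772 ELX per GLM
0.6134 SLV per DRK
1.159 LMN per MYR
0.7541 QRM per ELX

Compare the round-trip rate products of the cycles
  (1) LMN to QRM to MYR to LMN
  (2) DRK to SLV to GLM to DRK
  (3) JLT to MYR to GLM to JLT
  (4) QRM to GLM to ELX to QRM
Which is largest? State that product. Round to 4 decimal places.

1.0970

(1) 1.101 × 0.7952 × 1.159 = 1.01472
(2) 0.6134 × 0.7149 × 2.138 = 0.93756
(3) 0.3495 × 0.6163 × 4.095 = 0.88205
(4) 0.5248 × 2.772 × 0.7541 = 1.09702
Highest is cycle (4) at 1.0970 (>1, arbitrage).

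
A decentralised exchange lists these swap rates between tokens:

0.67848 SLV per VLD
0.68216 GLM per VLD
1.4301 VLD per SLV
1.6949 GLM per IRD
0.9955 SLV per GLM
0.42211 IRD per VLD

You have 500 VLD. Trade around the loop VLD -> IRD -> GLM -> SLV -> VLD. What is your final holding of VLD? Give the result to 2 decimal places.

509.27

500 VLD × 0.42211 = 211.055 IRD
211.055 IRD × 1.6949 = 357.7171195 GLM
357.7171195 GLM × 0.9955 = 356.10739246225 SLV
356.10739246225 SLV × 1.4301 = 509.269181960263725 VLD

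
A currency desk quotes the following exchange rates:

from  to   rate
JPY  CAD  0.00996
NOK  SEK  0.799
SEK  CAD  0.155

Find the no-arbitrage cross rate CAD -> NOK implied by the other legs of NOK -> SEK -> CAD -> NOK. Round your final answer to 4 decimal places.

8.0746

Known legs of the cycle: 0.799 × 0.155 = 0.123845
For no arbitrage the full-cycle product must be 1, so the missing rate is 1 / 0.123845 ≈ 8.074609.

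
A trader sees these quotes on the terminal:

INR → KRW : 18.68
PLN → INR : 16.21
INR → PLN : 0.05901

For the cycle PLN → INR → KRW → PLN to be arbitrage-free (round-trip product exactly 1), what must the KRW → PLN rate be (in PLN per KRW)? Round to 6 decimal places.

Known legs of the cycle: 16.21 × 18.68 = 302.8028
For no arbitrage the full-cycle product must be 1, so the missing rate is 1 / 302.8028 ≈ 0.00330248.

0.003302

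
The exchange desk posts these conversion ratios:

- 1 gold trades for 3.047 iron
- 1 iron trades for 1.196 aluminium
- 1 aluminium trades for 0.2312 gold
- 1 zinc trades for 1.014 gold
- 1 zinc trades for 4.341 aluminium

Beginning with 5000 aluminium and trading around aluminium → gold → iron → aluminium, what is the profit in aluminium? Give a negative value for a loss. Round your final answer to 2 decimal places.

5000 aluminium × 0.2312 = 1156 gold
1156 gold × 3.047 = 3522.332 iron
3522.332 iron × 1.196 = 4212.709072 aluminium
Net change: 4212.709072 − 5000 = -787.290928 aluminium

-787.29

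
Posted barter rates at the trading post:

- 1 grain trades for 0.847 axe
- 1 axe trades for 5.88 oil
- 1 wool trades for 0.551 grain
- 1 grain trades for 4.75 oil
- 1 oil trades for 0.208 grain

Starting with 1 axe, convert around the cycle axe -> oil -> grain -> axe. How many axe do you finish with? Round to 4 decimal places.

1.0359

1 axe × 5.88 = 5.88 oil
5.88 oil × 0.208 = 1.22304 grain
1.22304 grain × 0.847 = 1.03591488 axe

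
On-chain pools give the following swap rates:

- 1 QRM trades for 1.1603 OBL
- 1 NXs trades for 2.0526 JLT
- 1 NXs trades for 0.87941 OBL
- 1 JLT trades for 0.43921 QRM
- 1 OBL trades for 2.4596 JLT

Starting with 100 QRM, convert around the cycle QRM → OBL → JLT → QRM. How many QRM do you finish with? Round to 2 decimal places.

125.34

100 QRM × 1.1603 = 116.03 OBL
116.03 OBL × 2.4596 = 285.387388 JLT
285.387388 JLT × 0.43921 = 125.34499468348 QRM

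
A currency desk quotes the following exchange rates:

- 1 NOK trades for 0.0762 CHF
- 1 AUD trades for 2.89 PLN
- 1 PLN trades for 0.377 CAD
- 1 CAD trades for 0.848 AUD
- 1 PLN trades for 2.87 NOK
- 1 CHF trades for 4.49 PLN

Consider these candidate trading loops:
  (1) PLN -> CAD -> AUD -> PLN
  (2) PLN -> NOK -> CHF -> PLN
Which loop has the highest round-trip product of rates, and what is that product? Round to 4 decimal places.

(1) 0.377 × 0.848 × 2.89 = 0.92392
(2) 2.87 × 0.0762 × 4.49 = 0.98194
Highest is cycle (2) at 0.9819 (≤1, no arbitrage).

0.9819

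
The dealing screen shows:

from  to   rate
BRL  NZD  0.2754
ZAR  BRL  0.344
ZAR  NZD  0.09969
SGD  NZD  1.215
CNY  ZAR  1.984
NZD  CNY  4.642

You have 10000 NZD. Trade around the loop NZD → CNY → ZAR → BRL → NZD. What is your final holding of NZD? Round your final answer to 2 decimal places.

8725.08

10000 NZD × 4.642 = 46420 CNY
46420 CNY × 1.984 = 92097.28 ZAR
92097.28 ZAR × 0.344 = 31681.46432 BRL
31681.46432 BRL × 0.2754 = 8725.075273728 NZD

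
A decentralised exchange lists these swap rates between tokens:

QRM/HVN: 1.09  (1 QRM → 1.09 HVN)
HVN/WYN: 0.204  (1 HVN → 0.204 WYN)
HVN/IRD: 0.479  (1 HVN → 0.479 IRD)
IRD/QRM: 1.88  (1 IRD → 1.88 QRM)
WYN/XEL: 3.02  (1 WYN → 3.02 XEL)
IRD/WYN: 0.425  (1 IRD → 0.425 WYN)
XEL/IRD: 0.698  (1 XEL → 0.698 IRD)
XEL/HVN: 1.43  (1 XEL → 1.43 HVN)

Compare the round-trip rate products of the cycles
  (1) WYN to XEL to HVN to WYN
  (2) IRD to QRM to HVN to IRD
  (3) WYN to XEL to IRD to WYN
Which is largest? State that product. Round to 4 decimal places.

(1) 3.02 × 1.43 × 0.204 = 0.88099
(2) 1.88 × 1.09 × 0.479 = 0.98157
(3) 3.02 × 0.698 × 0.425 = 0.89588
Highest is cycle (2) at 0.9816 (≤1, no arbitrage).

0.9816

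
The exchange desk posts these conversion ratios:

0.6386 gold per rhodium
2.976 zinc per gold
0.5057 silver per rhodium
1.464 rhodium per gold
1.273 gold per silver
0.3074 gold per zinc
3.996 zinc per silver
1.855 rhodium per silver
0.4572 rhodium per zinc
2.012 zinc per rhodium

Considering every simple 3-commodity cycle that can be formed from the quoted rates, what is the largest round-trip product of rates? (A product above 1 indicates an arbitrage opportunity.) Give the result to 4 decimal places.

0.9425

silver→gold→rhodium→silver: 1.273 × 1.464 × 0.5057 = 0.94246
silver→zinc→rhodium→silver: 3.996 × 0.4572 × 0.5057 = 0.92390
rhodium→zinc→gold→rhodium: 2.012 × 0.3074 × 1.464 = 0.90547
rhodium→gold→zinc→rhodium: 0.6386 × 2.976 × 0.4572 = 0.86890
Maximum is silver→gold→rhodium→silver at 0.9425; no arbitrage — every cycle loses value.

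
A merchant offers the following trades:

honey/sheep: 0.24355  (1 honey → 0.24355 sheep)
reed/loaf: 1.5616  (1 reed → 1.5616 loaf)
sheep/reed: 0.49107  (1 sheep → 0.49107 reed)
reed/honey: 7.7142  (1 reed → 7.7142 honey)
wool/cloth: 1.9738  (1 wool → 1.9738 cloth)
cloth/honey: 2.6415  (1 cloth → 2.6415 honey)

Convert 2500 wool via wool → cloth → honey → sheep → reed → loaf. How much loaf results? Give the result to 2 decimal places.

2434.42

2500 wool × 1.9738 = 4934.5 cloth
4934.5 cloth × 2.6415 = 13034.48175 honey
13034.48175 honey × 0.24355 = 3174.5480302125 sheep
3174.5480302125 sheep × 0.49107 = 1558.925301196452375 reed
1558.925301196452375 reed × 1.5616 = 2434.4177503483800288 loaf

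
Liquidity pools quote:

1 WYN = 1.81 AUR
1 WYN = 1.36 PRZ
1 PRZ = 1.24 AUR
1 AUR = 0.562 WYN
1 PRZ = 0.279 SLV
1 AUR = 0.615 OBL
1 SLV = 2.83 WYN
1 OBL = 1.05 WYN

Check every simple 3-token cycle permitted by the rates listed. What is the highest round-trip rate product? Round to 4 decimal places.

1.1688

WYN→AUR→OBL→WYN: 1.81 × 0.615 × 1.05 = 1.16881
WYN→PRZ→SLV→WYN: 1.36 × 0.279 × 2.83 = 1.07382
WYN→PRZ→AUR→WYN: 1.36 × 1.24 × 0.562 = 0.94776
Maximum is WYN→AUR→OBL→WYN at 1.1688; arbitrage exists.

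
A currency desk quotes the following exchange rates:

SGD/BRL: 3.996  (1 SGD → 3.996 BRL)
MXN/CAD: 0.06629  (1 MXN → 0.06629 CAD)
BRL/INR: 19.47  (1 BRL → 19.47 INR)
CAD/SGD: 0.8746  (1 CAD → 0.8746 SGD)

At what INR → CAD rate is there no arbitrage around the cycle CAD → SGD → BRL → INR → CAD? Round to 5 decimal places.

0.01470

Known legs of the cycle: 0.8746 × 3.996 × 19.47 = 68.045734152
For no arbitrage the full-cycle product must be 1, so the missing rate is 1 / 68.045734152 ≈ 0.0146960.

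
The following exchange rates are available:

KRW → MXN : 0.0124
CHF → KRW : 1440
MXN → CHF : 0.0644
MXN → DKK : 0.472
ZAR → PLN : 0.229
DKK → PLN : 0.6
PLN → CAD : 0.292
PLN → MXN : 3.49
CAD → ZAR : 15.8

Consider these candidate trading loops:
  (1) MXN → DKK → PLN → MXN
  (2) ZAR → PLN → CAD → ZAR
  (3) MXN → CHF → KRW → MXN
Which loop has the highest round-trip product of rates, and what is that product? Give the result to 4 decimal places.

(1) 0.472 × 0.6 × 3.49 = 0.98837
(2) 0.229 × 0.292 × 15.8 = 1.05651
(3) 0.0644 × 1440 × 0.0124 = 1.14993
Highest is cycle (3) at 1.1499 (>1, arbitrage).

1.1499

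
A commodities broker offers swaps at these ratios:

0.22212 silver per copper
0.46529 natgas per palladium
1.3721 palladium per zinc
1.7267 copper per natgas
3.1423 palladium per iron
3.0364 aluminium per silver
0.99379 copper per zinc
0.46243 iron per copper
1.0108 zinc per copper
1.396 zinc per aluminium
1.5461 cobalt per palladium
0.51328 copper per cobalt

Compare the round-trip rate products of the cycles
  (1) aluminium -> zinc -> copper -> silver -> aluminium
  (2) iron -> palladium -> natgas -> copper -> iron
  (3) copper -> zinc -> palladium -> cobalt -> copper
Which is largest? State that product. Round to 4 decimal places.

1.1674

(1) 1.396 × 0.99379 × 0.22212 × 3.0364 = 0.93568
(2) 3.1423 × 0.46529 × 1.7267 × 0.46243 = 1.16744
(3) 1.0108 × 1.3721 × 1.5461 × 0.51328 = 1.10063
Highest is cycle (2) at 1.1674 (>1, arbitrage).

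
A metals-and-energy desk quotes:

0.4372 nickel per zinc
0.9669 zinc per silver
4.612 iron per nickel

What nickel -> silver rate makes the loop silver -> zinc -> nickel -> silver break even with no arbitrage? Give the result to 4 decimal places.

2.3656

Known legs of the cycle: 0.9669 × 0.4372 = 0.42272868
For no arbitrage the full-cycle product must be 1, so the missing rate is 1 / 0.42272868 ≈ 2.365584.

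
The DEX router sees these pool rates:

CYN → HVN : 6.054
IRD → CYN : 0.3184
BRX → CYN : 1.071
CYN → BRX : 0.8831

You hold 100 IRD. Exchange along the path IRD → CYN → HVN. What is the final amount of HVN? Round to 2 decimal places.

192.76

100 IRD × 0.3184 = 31.84 CYN
31.84 CYN × 6.054 = 192.75936 HVN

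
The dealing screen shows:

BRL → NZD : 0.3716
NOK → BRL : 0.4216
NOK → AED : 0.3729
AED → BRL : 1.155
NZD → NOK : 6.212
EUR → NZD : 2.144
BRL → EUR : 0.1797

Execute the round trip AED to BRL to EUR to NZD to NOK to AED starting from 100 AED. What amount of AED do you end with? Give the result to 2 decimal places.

100 AED × 1.155 = 115.5 BRL
115.5 BRL × 0.1797 = 20.75535 EUR
20.75535 EUR × 2.144 = 44.4994704 NZD
44.4994704 NZD × 6.212 = 276.4307101248 NOK
276.4307101248 NOK × 0.3729 = 103.08101180553792 AED

103.08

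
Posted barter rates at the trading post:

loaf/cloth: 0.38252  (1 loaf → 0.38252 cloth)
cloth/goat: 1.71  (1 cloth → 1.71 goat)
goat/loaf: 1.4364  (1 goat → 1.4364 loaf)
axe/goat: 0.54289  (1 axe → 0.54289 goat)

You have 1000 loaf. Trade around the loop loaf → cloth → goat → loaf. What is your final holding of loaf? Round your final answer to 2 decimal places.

1000 loaf × 0.38252 = 382.52 cloth
382.52 cloth × 1.71 = 654.1092 goat
654.1092 goat × 1.4364 = 939.56245488 loaf

939.56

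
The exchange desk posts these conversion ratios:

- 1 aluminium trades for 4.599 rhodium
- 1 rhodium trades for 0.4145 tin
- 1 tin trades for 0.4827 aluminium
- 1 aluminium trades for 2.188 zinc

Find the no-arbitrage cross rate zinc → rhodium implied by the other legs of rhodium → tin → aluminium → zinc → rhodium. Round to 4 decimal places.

2.2843

Known legs of the cycle: 0.4145 × 0.4827 × 2.188 = 0.4377731802
For no arbitrage the full-cycle product must be 1, so the missing rate is 1 / 0.4377731802 ≈ 2.284288.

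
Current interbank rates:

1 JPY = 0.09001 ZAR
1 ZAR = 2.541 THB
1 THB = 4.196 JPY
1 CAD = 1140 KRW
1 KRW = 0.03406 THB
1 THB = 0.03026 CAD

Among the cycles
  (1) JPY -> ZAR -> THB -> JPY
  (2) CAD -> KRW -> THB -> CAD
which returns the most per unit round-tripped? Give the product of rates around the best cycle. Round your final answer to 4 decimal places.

(1) 0.09001 × 2.541 × 4.196 = 0.95969
(2) 1140 × 0.03406 × 0.03026 = 1.17495
Highest is cycle (2) at 1.1749 (>1, arbitrage).

1.1749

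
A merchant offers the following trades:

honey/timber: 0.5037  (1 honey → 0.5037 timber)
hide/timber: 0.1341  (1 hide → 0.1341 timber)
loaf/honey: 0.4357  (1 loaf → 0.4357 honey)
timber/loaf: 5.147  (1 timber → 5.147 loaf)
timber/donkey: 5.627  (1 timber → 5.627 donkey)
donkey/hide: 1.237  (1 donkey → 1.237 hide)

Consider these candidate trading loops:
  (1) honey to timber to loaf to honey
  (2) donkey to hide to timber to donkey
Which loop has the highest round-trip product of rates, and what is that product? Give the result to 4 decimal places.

1.1296

(1) 0.5037 × 5.147 × 0.4357 = 1.12957
(2) 1.237 × 0.1341 × 5.627 = 0.93342
Highest is cycle (1) at 1.1296 (>1, arbitrage).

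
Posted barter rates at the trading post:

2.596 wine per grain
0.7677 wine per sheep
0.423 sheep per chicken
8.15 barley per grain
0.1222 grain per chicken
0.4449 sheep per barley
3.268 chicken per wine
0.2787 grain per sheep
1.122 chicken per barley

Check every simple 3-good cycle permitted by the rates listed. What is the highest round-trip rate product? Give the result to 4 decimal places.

grain→barley→chicken→grain: 8.15 × 1.122 × 0.1222 = 1.11743
sheep→wine→chicken→sheep: 0.7677 × 3.268 × 0.423 = 1.06124
grain→wine→chicken→grain: 2.596 × 3.268 × 0.1222 = 1.03671
grain→barley→sheep→grain: 8.15 × 0.4449 × 0.2787 = 1.01055
Maximum is grain→barley→chicken→grain at 1.1174; arbitrage exists.

1.1174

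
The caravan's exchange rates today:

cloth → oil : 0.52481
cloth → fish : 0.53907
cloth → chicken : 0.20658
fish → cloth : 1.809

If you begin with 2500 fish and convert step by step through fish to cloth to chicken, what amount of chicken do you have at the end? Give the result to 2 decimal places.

2500 fish × 1.809 = 4522.5 cloth
4522.5 cloth × 0.20658 = 934.25805 chicken

934.26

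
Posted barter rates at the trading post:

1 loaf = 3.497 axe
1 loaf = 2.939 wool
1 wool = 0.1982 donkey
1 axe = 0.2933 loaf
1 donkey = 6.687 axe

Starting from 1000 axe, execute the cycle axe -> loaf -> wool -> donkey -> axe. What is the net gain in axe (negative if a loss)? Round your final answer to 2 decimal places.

1000 axe × 0.2933 = 293.3 loaf
293.3 loaf × 2.939 = 862.0087 wool
862.0087 wool × 0.1982 = 170.85012434 donkey
170.85012434 donkey × 6.687 = 1142.47478146158 axe
Net change: 1142.47478146158 − 1000 = 142.47478146158 axe

142.47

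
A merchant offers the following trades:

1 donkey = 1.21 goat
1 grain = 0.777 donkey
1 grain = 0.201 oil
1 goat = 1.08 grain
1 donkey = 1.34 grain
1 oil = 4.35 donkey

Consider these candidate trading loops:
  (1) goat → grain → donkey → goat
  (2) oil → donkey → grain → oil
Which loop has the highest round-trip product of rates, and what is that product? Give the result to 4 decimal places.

1.1716

(1) 1.08 × 0.777 × 1.21 = 1.01538
(2) 4.35 × 1.34 × 0.201 = 1.17163
Highest is cycle (2) at 1.1716 (>1, arbitrage).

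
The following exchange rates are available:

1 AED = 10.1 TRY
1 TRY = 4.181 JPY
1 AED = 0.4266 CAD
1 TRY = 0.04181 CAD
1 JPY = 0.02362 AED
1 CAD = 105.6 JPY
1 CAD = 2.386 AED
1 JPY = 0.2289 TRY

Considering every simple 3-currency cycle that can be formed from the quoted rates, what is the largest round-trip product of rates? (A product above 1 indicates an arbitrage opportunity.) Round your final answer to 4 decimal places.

1.0641

JPY→AED→CAD→JPY: 0.02362 × 0.4266 × 105.6 = 1.06406
TRY→CAD→JPY→TRY: 0.04181 × 105.6 × 0.2289 = 1.01062
TRY→CAD→AED→TRY: 0.04181 × 2.386 × 10.1 = 1.00756
TRY→JPY→AED→TRY: 4.181 × 0.02362 × 10.1 = 0.99743
Maximum is JPY→AED→CAD→JPY at 1.0641; arbitrage exists.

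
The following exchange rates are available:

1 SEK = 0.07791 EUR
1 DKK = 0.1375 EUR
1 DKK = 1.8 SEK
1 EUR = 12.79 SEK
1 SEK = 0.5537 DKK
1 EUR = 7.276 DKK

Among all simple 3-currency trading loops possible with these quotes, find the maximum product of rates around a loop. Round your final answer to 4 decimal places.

EUR→DKK→SEK→EUR: 7.276 × 1.8 × 0.07791 = 1.02037
EUR→SEK→DKK→EUR: 12.79 × 0.5537 × 0.1375 = 0.97375
Maximum is EUR→DKK→SEK→EUR at 1.0204; arbitrage exists.

1.0204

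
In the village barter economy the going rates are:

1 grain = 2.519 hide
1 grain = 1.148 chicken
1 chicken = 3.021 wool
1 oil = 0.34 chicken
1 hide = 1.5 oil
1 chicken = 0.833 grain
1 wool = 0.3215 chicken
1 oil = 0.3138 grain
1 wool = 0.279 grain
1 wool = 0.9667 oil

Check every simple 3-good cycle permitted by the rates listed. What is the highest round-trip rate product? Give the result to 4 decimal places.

hide→oil→grain→hide: 1.5 × 0.3138 × 2.519 = 1.18569
wool→oil→chicken→wool: 0.9667 × 0.34 × 3.021 = 0.99294
wool→grain→chicken→wool: 0.279 × 1.148 × 3.021 = 0.96760
Maximum is hide→oil→grain→hide at 1.1857; arbitrage exists.

1.1857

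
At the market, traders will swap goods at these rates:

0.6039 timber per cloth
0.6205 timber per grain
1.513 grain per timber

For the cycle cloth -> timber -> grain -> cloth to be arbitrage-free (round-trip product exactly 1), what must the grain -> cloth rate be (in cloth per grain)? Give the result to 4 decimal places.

Known legs of the cycle: 0.6039 × 1.513 = 0.9137007
For no arbitrage the full-cycle product must be 1, so the missing rate is 1 / 0.9137007 ≈ 1.094450.

1.0945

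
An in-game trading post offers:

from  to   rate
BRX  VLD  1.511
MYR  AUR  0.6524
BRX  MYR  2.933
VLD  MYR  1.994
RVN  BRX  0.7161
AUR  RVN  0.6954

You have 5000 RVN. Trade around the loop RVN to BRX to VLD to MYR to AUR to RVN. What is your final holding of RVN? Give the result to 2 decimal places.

5000 RVN × 0.7161 = 3580.5 BRX
3580.5 BRX × 1.511 = 5410.1355 VLD
5410.1355 VLD × 1.994 = 10787.810187 MYR
10787.810187 MYR × 0.6524 = 7037.9673659988 AUR
7037.9673659988 AUR × 0.6954 = 4894.20250631556552 RVN

4894.20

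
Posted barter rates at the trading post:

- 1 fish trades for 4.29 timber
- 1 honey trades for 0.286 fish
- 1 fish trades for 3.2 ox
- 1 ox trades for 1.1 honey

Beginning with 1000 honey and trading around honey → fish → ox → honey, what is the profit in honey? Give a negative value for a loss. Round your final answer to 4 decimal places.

1000 honey × 0.286 = 286 fish
286 fish × 3.2 = 915.2 ox
915.2 ox × 1.1 = 1006.72 honey
Net change: 1006.72 − 1000 = 6.72 honey

6.7200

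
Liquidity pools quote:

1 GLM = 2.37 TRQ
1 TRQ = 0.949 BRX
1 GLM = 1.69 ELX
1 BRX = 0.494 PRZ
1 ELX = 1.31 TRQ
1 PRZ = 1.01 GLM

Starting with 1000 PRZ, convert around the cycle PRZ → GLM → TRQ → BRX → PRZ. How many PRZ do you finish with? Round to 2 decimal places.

1000 PRZ × 1.01 = 1010 GLM
1010 GLM × 2.37 = 2393.7 TRQ
2393.7 TRQ × 0.949 = 2271.6213 BRX
2271.6213 BRX × 0.494 = 1122.1809222 PRZ

1122.18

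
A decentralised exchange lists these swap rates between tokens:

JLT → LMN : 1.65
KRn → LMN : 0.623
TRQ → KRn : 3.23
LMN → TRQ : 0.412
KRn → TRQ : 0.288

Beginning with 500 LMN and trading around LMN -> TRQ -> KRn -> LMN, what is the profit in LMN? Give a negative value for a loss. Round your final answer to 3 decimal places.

-85.468

500 LMN × 0.412 = 206 TRQ
206 TRQ × 3.23 = 665.38 KRn
665.38 KRn × 0.623 = 414.53174 LMN
Net change: 414.53174 − 500 = -85.46826 LMN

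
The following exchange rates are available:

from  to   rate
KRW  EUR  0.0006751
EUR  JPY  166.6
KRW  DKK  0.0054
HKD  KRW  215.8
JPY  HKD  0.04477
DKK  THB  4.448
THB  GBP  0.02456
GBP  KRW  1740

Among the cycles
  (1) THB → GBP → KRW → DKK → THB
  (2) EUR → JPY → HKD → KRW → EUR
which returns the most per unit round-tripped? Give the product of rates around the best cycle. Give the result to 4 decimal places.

1.0866

(1) 0.02456 × 1740 × 0.0054 × 4.448 = 1.02645
(2) 166.6 × 0.04477 × 215.8 × 0.0006751 = 1.08663
Highest is cycle (2) at 1.0866 (>1, arbitrage).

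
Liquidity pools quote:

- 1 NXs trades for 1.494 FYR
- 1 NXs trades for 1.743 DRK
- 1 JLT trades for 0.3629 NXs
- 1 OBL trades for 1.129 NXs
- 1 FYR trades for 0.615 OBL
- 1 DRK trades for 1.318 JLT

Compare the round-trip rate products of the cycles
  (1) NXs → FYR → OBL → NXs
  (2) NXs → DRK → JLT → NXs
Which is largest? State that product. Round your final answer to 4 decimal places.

1.0373

(1) 1.494 × 0.615 × 1.129 = 1.03734
(2) 1.743 × 1.318 × 0.3629 = 0.83368
Highest is cycle (1) at 1.0373 (>1, arbitrage).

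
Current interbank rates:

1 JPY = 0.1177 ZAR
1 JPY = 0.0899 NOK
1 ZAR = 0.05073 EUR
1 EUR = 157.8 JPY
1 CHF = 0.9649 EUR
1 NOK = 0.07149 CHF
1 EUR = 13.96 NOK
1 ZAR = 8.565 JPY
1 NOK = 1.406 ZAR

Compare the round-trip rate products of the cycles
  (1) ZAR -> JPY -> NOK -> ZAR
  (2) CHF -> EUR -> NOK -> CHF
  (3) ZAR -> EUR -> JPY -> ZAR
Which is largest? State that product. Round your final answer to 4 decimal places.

1.0826

(1) 8.565 × 0.0899 × 1.406 = 1.08261
(2) 0.9649 × 13.96 × 0.07149 = 0.96297
(3) 0.05073 × 157.8 × 0.1177 = 0.94221
Highest is cycle (1) at 1.0826 (>1, arbitrage).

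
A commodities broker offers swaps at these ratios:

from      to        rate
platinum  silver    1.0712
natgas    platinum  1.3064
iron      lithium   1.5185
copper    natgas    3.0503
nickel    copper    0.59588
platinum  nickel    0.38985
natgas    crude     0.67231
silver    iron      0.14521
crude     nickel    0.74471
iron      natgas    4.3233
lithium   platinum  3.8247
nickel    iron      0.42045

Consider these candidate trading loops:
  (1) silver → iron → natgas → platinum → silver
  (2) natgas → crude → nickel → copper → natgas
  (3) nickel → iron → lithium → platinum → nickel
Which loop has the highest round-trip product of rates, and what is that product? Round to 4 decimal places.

(1) 0.14521 × 4.3233 × 1.3064 × 1.0712 = 0.87853
(2) 0.67231 × 0.74471 × 0.59588 × 3.0503 = 0.91004
(3) 0.42045 × 1.5185 × 3.8247 × 0.38985 = 0.95197
Highest is cycle (3) at 0.9520 (≤1, no arbitrage).

0.9520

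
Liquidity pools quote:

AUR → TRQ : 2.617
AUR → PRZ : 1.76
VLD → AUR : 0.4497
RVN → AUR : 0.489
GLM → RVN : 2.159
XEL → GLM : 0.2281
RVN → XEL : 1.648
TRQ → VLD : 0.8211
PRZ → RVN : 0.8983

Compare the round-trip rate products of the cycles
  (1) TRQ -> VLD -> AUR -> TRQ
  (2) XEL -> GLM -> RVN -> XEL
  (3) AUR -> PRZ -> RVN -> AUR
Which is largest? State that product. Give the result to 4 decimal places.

0.9663

(1) 0.8211 × 0.4497 × 2.617 = 0.96632
(2) 0.2281 × 2.159 × 1.648 = 0.81159
(3) 1.76 × 0.8983 × 0.489 = 0.77311
Highest is cycle (1) at 0.9663 (≤1, no arbitrage).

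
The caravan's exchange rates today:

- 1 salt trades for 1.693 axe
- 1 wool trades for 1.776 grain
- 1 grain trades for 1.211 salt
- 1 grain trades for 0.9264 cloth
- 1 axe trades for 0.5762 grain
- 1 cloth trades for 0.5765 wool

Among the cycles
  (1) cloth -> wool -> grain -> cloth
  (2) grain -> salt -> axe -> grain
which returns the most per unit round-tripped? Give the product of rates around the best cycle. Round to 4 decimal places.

(1) 0.5765 × 1.776 × 0.9264 = 0.94851
(2) 1.211 × 1.693 × 0.5762 = 1.18134
Highest is cycle (2) at 1.1813 (>1, arbitrage).

1.1813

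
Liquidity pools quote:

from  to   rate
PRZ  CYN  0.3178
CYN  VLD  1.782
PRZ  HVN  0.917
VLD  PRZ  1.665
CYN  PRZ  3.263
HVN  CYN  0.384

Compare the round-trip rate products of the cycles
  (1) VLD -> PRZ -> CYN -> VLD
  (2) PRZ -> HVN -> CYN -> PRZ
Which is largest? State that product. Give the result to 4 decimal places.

(1) 1.665 × 0.3178 × 1.782 = 0.94292
(2) 0.917 × 0.384 × 3.263 = 1.14899
Highest is cycle (2) at 1.1490 (>1, arbitrage).

1.1490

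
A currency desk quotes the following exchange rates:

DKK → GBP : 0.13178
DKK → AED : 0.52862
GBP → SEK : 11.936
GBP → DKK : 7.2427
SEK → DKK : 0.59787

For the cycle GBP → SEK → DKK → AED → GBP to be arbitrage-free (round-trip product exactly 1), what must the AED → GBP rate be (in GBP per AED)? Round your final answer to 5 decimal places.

0.26509

Known legs of the cycle: 11.936 × 0.59787 × 0.52862 = 3.7723255262784
For no arbitrage the full-cycle product must be 1, so the missing rate is 1 / 3.7723255262784 ≈ 0.2650885.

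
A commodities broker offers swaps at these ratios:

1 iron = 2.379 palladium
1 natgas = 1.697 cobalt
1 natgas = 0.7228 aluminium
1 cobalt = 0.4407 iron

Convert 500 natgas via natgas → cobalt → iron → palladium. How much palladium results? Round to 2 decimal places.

889.59

500 natgas × 1.697 = 848.5 cobalt
848.5 cobalt × 0.4407 = 373.93395 iron
373.93395 iron × 2.379 = 889.58886705 palladium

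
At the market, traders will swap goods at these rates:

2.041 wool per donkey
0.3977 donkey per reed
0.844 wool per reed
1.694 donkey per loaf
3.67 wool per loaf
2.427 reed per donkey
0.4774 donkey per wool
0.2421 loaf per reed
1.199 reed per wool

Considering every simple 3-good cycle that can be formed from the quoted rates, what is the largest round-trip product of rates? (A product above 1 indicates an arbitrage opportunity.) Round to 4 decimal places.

1.0653

loaf→wool→reed→loaf: 3.67 × 1.199 × 0.2421 = 1.06532
loaf→donkey→reed→loaf: 1.694 × 2.427 × 0.2421 = 0.99535
donkey→reed→wool→donkey: 2.427 × 0.844 × 0.4774 = 0.97790
donkey→wool→reed→donkey: 2.041 × 1.199 × 0.3977 = 0.97324
Maximum is loaf→wool→reed→loaf at 1.0653; arbitrage exists.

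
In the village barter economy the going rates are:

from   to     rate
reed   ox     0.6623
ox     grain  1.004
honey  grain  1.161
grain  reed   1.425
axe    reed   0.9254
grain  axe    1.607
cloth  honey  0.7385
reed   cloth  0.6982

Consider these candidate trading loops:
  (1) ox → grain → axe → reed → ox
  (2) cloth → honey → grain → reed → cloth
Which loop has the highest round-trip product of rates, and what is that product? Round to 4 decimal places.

0.9889

(1) 1.004 × 1.607 × 0.9254 × 0.6623 = 0.98886
(2) 0.7385 × 1.161 × 1.425 × 0.6982 = 0.85306
Highest is cycle (1) at 0.9889 (≤1, no arbitrage).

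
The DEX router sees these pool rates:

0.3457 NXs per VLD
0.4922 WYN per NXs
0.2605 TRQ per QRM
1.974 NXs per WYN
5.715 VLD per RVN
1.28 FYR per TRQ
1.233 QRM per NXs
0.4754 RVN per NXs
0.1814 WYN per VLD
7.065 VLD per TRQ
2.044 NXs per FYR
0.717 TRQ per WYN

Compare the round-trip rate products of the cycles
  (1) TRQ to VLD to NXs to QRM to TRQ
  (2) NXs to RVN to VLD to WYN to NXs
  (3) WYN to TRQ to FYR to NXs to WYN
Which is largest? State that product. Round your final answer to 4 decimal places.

(1) 7.065 × 0.3457 × 1.233 × 0.2605 = 0.78448
(2) 0.4754 × 5.715 × 0.1814 × 1.974 = 0.97288
(3) 0.717 × 1.28 × 2.044 × 0.4922 = 0.92332
Highest is cycle (2) at 0.9729 (≤1, no arbitrage).

0.9729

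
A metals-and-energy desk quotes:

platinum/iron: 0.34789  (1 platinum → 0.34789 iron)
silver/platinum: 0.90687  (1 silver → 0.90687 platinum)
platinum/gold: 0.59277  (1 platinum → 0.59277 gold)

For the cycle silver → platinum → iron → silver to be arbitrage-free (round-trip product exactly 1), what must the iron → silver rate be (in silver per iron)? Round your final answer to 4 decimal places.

3.1697

Known legs of the cycle: 0.90687 × 0.34789 = 0.3154910043
For no arbitrage the full-cycle product must be 1, so the missing rate is 1 / 0.3154910043 ≈ 3.169662.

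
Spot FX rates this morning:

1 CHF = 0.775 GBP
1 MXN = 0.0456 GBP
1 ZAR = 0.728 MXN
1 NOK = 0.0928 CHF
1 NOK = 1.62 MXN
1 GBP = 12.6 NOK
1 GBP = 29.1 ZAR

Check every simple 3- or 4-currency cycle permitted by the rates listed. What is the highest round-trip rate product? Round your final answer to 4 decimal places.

0.9660

MXN→GBP→ZAR→MXN: 0.0456 × 29.1 × 0.728 = 0.96603
MXN→GBP→NOK→MXN: 0.0456 × 12.6 × 1.62 = 0.93079
NOK→CHF→GBP→NOK: 0.0928 × 0.775 × 12.6 = 0.90619
Maximum is MXN→GBP→ZAR→MXN at 0.9660; no arbitrage — every cycle loses value.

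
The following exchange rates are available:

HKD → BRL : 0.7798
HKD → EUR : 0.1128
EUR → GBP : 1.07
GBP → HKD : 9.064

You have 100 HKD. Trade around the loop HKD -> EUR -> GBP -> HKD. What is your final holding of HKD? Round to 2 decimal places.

109.40

100 HKD × 0.1128 = 11.28 EUR
11.28 EUR × 1.07 = 12.0696 GBP
12.0696 GBP × 9.064 = 109.3988544 HKD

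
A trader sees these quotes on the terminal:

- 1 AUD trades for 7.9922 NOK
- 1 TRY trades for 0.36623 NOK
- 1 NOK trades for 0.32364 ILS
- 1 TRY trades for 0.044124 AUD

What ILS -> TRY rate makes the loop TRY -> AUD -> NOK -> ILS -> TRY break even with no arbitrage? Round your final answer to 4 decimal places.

8.7619

Known legs of the cycle: 0.044124 × 7.9922 × 0.32364 = 0.114130944607392
For no arbitrage the full-cycle product must be 1, so the missing rate is 1 / 0.114130944607392 ≈ 8.761866.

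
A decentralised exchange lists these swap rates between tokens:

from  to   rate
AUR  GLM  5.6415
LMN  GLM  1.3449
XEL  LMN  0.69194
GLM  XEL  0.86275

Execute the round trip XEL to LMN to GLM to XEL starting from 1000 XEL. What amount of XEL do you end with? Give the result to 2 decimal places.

1000 XEL × 0.69194 = 691.94 LMN
691.94 LMN × 1.3449 = 930.590106 GLM
930.590106 GLM × 0.86275 = 802.8666139515 XEL

802.87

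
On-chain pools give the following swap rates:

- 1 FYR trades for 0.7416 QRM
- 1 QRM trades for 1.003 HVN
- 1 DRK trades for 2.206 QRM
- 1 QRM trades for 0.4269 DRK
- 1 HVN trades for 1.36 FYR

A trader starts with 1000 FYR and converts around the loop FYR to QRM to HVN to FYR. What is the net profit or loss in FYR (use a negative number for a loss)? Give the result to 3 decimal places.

1000 FYR × 0.7416 = 741.6 QRM
741.6 QRM × 1.003 = 743.8248 HVN
743.8248 HVN × 1.36 = 1011.601728 FYR
Net change: 1011.601728 − 1000 = 11.601728 FYR

11.602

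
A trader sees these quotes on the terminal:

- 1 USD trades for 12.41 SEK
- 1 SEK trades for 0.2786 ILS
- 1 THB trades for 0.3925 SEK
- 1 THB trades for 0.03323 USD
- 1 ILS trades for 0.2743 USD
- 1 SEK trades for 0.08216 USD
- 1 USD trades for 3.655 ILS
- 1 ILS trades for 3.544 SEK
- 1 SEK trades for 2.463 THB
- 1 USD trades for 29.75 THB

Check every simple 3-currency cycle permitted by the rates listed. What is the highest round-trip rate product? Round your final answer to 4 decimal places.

1.0642

SEK→USD→ILS→SEK: 0.08216 × 3.655 × 3.544 = 1.06424
SEK→THB→USD→SEK: 2.463 × 0.03323 × 12.41 = 1.01570
SEK→USD→THB→SEK: 0.08216 × 29.75 × 0.3925 = 0.95937
SEK→ILS→USD→SEK: 0.2786 × 0.2743 × 12.41 = 0.94837
Maximum is SEK→USD→ILS→SEK at 1.0642; arbitrage exists.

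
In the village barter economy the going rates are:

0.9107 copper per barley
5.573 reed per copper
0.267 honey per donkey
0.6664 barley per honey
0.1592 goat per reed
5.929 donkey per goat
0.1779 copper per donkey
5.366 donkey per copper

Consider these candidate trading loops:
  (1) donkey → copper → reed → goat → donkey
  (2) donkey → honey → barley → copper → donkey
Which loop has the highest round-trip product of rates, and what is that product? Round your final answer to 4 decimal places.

(1) 0.1779 × 5.573 × 0.1592 × 5.929 = 0.93581
(2) 0.267 × 0.6664 × 0.9107 × 5.366 = 0.86951
Highest is cycle (1) at 0.9358 (≤1, no arbitrage).

0.9358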